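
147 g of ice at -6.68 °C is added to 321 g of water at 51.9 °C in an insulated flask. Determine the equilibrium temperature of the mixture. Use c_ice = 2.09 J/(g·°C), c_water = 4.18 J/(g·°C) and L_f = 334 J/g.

Net heat exchanged in the isolated system is zero:
ice -6.68→0 °C: 147·2.09·6.68 = 2052.3; melt ice: 147·334 = 49098; meltwater 0→T: 147·4.18·T = 614.46 T; water: 1341.8(T − 51.9)
1956.2 T = 69638 − 51150 = 18488
T ≈ 9.45 °C. Since T > 0 °C, the all-ice-melts assumption holds.

T_f ≈ 9.5 °C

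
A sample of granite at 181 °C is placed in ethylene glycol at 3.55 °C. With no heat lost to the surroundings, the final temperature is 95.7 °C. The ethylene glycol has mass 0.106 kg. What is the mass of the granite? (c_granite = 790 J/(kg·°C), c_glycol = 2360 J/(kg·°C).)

m ≈ 0.342 kg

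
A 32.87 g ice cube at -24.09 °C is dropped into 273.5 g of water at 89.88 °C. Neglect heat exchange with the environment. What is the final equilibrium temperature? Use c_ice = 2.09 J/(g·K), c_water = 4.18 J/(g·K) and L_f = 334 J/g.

T_f ≈ 70.4 °C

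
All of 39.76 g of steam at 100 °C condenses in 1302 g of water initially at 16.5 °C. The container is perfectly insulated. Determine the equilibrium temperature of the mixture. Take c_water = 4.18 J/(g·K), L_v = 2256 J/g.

T_f ≈ 35.0 °C

Conservation of energy gives ΣQ = 0:
latent heat released on condensation: 39.76×2256 = 89699
  condensed water 100 °C→T: 166.2(T − 100)
  original water: 5442.4(T − 16.5)
5608.6 T = 89699 + 16620 + 89799 = 196117
T ≈ 34.97 °C (< 100 °C, so full condensation is consistent).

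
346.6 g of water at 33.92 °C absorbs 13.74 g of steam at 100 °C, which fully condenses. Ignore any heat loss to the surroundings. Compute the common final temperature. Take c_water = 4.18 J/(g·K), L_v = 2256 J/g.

Setting the total heat transfer to zero:
condense steam: −13.74×2256 = −30997; condensed water 100 °C→T: 57.43(T − 100); water warms: 346.6×4.18×(T − 33.92) = 1448.8(T − 33.92)
1506.2 T = 30997 + 5743.3 + 49143 = 85884
T ≈ 57.02 °C (< 100 °C, so full condensation is consistent).

T_f ≈ 57.0 °C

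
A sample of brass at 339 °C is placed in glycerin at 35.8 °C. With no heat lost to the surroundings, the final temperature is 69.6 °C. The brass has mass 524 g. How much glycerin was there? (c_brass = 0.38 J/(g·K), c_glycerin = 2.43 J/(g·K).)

Heat gained plus heat lost sum to zero:
524·0.38·(69.6 − 339) + m·2.43·(69.6 − 35.8) = 0
82.13 m = 53643
m = 53643/82.13 ≈ 653.1 g

m ≈ 653 g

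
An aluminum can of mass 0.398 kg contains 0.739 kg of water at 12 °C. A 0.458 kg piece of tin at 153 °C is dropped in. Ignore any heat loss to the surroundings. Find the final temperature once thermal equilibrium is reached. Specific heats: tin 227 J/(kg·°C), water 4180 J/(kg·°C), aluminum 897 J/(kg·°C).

T_f ≈ 16.1 °C

Energy conservation, ΣQ = 0:
0.458*227*(T − 153) + 0.739*4180*(T − 12) + 0.398*897*(T − 12) = 0
103.97(T − 153) + 3089(T − 12) + 357.01(T − 12) = 0
(103.97 + 3089 + 357.01) T = 103.97*153 + 3089*12 + 357.01*12
T = 57259 / 3550 = 16.1 °C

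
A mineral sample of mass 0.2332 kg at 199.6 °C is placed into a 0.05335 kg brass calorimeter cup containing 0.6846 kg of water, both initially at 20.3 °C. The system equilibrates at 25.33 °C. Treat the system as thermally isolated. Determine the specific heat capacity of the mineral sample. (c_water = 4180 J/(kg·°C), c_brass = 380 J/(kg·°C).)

c ≈ 357 J/(kg·°C)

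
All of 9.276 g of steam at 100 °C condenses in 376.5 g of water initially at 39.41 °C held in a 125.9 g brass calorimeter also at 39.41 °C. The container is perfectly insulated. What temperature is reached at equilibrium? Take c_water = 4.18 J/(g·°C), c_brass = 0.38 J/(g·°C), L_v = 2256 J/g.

T_f ≈ 53.4 °C

Setting the total heat transfer to zero:
condense steam: −9.276·2256 = −20927
  condensed water 100 °C→T: 38.77(T − 100)
  water warms: 376.5·4.18·(T − 39.41) = 1573.8(T − 39.41)
  brass cup: 125.9·0.38·(T − 39.41) = 47.84(T − 39.41)
1660.4 T = 20927 + 3877.4 + 63908 = 88712
T ≈ 53.43 °C — below 100 °C, confirming all the steam condensed.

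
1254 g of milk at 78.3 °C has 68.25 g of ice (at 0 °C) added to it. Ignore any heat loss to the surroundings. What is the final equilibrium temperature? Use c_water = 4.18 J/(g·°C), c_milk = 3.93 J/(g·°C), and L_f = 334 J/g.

Taking heat into each body as positive, Σ m c ΔT = 0:
latent heat to melt: 68.25×334 = 22796
  warm the meltwater: 285.28 T
  milk cools: 1254×3.93×(T − 78.3) = 4928.2(T − 78.3)
5213.5 T = 385880 − 22796 = 363084
T ≈ 69.64 °C (positive, so assuming full melt was valid).

T_f ≈ 69.6 °C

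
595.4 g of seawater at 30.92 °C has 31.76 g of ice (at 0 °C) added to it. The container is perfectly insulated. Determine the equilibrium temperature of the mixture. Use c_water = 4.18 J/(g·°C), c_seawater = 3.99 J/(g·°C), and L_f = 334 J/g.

T_f ≈ 25.1 °C

Sum of m c ΔT and latent-heat terms is zero:
melt ice: 31.76·334 = 10608
  warm the meltwater: 132.76 T
  seawater: 2375.6(T − 30.92)
2508.4 T = 73455 − 10608 = 62847
T ≈ 25.05 °C. Since T > 0 °C, the all-ice-melts assumption holds.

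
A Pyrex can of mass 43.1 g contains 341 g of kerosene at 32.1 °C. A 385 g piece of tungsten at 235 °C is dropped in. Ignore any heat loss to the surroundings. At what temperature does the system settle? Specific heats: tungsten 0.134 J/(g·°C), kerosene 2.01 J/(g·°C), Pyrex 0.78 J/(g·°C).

T_f ≈ 45.7 °C

Heat gained plus heat lost sum to zero:
385×0.134×(T − 235) + 341×2.01×(T − 32.1) + 43.1×0.78×(T − 32.1) = 0
(51.59 + 685.41 + 33.62) T = 51.59×235 + 685.41×32.1 + 33.62×32.1
T = 35204 / 770.62 = 45.7 °C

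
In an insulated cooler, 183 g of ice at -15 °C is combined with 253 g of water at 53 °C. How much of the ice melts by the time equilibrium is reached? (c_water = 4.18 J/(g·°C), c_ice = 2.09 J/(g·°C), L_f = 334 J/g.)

Heat available from the water dropping to 0 °C: 253·4.18·53 = 56050 J.
Of that, 183·2.09·15 = 5737 J goes to bring the ice to 0 °C, leaving 50313 J.
To melt every bit of ice: 183·334 = 61122 J.
50313 J < 61122 J, so only part of the ice melts and the system sits at 0 °C.
Mass melted = 50313/334 ≈ 150.6 g.

m_melted ≈ 151 g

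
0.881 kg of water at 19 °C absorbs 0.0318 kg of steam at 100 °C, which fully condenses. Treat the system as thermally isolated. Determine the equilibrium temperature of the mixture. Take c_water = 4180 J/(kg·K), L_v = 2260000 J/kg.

T_f ≈ 40.7 °C

Energy balance with sensible and latent terms:
latent heat released on condensation: 0.0318×2260000 = 71868
  condensed water 100 °C→T: 132.92(T − 100)
  water warms: 0.881×4180×(T − 19) = 3682.6(T − 19)
3815.5 T = 71868 + 13292 + 69969 = 155129
T ≈ 40.66 °C, under the boiling point, so the assumption holds.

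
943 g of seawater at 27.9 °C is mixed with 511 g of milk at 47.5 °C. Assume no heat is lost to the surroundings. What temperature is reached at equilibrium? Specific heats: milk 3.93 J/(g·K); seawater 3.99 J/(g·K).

T_f ≈ 34.7 °C

Set heat shed by the hot body equal to heat absorbed by the cold body:
511*3.93*(47.5 − T) = 943*3.99*(T − 27.9)
2008.2(47.5 − T) = 3762.6(T − 27.9)
5770.8 T = 200367  ⇒  T ≈ 34.72 °C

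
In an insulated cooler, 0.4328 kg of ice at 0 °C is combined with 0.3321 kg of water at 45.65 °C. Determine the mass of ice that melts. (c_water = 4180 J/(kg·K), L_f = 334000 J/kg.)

m_melted ≈ 0.19 kg

Cooling the water to 0 °C releases 0.3321×4180×45.65 = 63370 J.
Fully melting the ice requires m_ice L_f = 0.4328×334000 = 144555 J.
Since 63370 < 144555 J, not all the ice melts; equilibrium is at 0 °C.
Mass melted = 63370/334000 ≈ 0.1897 kg.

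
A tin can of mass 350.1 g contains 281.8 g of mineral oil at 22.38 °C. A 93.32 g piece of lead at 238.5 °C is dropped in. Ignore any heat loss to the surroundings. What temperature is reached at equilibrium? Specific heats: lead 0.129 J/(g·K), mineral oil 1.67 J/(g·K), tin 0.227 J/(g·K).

Conservation of energy gives ΣQ = 0:
93.32·0.129·(T − 238.5) + 281.8·1.67·(T − 22.38) + 350.1·0.227·(T − 22.38) = 0
12.04(T − 238.5) + 470.61(T − 22.38) + 79.47(T − 22.38) = 0
(12.04 + 470.61 + 79.47) T = 12.04·238.5 + 470.61·22.38 + 79.47·22.38
T ≈ 27.01 °C

T_f ≈ 27.0 °C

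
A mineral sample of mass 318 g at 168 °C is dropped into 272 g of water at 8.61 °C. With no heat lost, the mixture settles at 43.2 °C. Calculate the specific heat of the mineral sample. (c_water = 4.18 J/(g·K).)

Heat lost by the mineral sample = heat gained by the water:
318·c·(168 − 43.2) = 272·4.18·(43.2 − 8.61)
39686 c = 39327  ⇒  c ≈ 0.991 J/(g·K)

c ≈ 0.991 J/(g·K)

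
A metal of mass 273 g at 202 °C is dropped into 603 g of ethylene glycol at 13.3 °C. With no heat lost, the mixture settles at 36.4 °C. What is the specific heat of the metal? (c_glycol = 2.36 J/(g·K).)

c ≈ 0.727 J/(g·K)

Taking heat into each body as positive, Σ m c ΔT = 0:
273×c×(36.4 − 202) + 603×2.36×(36.4 − 13.3) = 0
-45209 c = -32873
c = -32873/-45209 ≈ 0.7271 J/(g·K)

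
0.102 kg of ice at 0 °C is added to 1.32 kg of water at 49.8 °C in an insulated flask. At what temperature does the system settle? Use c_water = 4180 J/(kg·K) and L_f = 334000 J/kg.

T_f ≈ 40.5 °C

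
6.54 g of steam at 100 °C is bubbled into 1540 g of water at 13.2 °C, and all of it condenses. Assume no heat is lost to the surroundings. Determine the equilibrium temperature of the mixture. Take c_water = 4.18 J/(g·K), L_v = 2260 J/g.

Setting the total heat transfer to zero:
steam→water at 100 °C releases m L_v = 6.54×2260 = 14780
  condensate cools 100→T: 6.54×4.18×(T − 100) = 27.34(T − 100)
  water warms: 1540×4.18×(T − 13.2) = 6437.2(T − 13.2)
6464.5 T = 14780 + 2733.7 + 84971 = 102485
T ≈ 15.85 °C — below 100 °C, confirming all the steam condensed.

T_f ≈ 15.9 °C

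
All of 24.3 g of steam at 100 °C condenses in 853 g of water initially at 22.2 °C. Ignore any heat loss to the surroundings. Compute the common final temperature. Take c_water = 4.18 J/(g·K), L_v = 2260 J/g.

T_f ≈ 39.3 °C

Conservation of energy gives ΣQ = 0:
latent heat released on condensation: 24.3·2260 = 54918; condensate cools 100→T: 24.3·4.18·(T − 100) = 101.57(T − 100); water warms: 853·4.18·(T − 22.2) = 3565.5(T − 22.2)
3667.1 T = 54918 + 10157 + 79155 = 144230
T ≈ 39.33 °C, under the boiling point, so the assumption holds.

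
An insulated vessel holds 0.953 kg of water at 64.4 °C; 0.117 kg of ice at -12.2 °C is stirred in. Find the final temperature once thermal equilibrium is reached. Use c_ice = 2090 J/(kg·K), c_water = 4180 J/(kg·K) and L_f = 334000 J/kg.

T_f ≈ 48.0 °C

Taking heat into each body as positive, Σ m c ΔT = 0:
ice -12.2→0 °C: 0.117·2090·12.2 = 2983.3; melt ice: 0.117·334000 = 39078; warm the meltwater: 489.06 T; water: 3983.5(T − 64.4)
4472.6 T = 256540 − 42061 = 214479
T ≈ 47.95 °C. Since T > 0 °C, the all-ice-melts assumption holds.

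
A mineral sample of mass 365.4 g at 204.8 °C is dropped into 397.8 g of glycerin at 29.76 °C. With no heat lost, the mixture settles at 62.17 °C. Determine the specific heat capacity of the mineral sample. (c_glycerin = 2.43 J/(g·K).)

Heat lost by the mineral sample = heat gained by the glycerin:
365.4×c×(204.8 − 62.17) = 397.8×2.43×(62.17 − 29.76)
52117 c = 31329  ⇒  c ≈ 0.6011 J/(g·K)

c ≈ 0.601 J/(g·K)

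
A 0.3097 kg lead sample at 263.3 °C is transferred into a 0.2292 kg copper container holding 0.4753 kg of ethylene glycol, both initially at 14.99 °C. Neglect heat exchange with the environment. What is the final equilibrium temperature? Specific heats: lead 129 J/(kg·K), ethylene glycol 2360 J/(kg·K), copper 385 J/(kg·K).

Conservation of energy gives ΣQ = 0:
0.3097×129×(T − 263.3) + 0.4753×2360×(T − 14.99) + 0.2292×385×(T − 14.99) = 0
39.95(T − 263.3) + 1121.7(T − 14.99) + 88.24(T − 14.99) = 0
(39.95 + 1121.7 + 88.24) T = 39.95×263.3 + 1121.7×14.99 + 88.24×14.99
T ≈ 22.93 °C

T_f ≈ 22.9 °C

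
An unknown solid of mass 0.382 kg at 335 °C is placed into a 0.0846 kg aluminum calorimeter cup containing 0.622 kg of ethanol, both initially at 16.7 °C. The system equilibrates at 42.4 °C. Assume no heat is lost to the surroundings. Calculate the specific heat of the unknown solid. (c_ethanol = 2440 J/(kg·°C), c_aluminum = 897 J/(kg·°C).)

Energy conservation, ΣQ = 0:
0.382×c×(42.4 − 335) + 0.622×2440×(42.4 − 16.7) + 0.0846×897×(42.4 − 16.7) = 0
-111.77 c = -40955
c = -40955/-111.77 ≈ 366.4 J/(kg·°C)

c ≈ 366 J/(kg·°C)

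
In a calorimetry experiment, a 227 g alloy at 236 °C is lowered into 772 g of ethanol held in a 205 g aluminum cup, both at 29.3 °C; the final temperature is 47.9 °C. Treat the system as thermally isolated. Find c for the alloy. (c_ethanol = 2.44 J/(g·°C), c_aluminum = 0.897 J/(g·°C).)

Taking heat into each body as positive, Σ m c ΔT = 0:
227·c·(47.9 − 236) + 772·2.44·(47.9 − 29.3) + 205·0.897·(47.9 − 29.3) = 0
-42699 c = -38457
c = -38457/-42699 ≈ 0.9007 J/(g·°C)

c ≈ 0.901 J/(g·°C)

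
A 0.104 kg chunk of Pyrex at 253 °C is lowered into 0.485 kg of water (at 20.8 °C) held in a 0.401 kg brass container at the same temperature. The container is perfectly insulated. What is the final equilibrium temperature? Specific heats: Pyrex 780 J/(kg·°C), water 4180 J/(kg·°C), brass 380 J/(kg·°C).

T_f ≈ 29.1 °C

Conservation of energy gives ΣQ = 0:
0.104*780*(T − 253) + 0.485*4180*(T − 20.8) + 0.401*380*(T − 20.8) = 0
81.12(T − 253) + 2027.3(T − 20.8) + 152.38(T − 20.8) = 0
2260.8 T = 65861
T = 65861/2260.8 ≈ 29.13 °C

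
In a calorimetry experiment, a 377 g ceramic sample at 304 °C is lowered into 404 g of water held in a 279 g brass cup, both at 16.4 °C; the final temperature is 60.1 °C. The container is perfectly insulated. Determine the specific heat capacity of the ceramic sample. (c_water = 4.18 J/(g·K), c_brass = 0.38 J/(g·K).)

c ≈ 0.853 J/(g·K)

Setting the total heat transfer to zero:
377×c×(60.1 − 304) + 404×4.18×(60.1 − 16.4) + 279×0.38×(60.1 − 16.4) = 0
-91950 c = -78430
c = -78430/-91950 ≈ 0.853 J/(g·K)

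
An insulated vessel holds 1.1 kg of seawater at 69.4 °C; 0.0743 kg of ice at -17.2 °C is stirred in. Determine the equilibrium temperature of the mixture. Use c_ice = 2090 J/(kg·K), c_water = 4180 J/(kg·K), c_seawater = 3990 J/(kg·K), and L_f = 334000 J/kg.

T_f ≈ 59.0 °C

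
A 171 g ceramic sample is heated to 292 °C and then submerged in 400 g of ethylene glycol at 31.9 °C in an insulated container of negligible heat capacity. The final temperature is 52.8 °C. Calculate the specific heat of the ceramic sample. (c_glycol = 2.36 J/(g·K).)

c ≈ 0.482 J/(g·K)

Heat lost by the ceramic sample = heat gained by the glycol:
171·c·(292 − 52.8) = 400·2.36·(52.8 − 31.9)
40903 c = 19730  ⇒  c ≈ 0.4823 J/(g·K)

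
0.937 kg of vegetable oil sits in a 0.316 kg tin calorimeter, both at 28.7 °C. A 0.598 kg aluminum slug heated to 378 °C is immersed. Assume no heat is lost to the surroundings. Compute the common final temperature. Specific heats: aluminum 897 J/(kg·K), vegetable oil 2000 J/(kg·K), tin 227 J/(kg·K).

T_f ≈ 104.2 °C

T_f = Σ m_i c_i T_i / Σ m_i c_i:
T_f = (536.41·378 + 1874·28.7 + 71.73·28.7) / (536.41 + 1874 + 71.73)
    = 258604 / 2482.1 ≈ 104.19 °C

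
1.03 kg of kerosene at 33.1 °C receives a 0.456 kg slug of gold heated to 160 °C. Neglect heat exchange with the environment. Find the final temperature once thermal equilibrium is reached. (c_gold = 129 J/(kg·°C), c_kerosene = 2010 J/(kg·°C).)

T_f ≈ 36.6 °C

Heat gained plus heat lost sum to zero:
0.456×129×(T − 160) + 1.03×2010×(T − 33.1) = 0
58.82(T − 160) + 2070.3(T − 33.1) = 0
(58.82 + 2070.3) T = 58.82×160 + 2070.3×33.1
T = 77939/2129.1 ≈ 36.61 °C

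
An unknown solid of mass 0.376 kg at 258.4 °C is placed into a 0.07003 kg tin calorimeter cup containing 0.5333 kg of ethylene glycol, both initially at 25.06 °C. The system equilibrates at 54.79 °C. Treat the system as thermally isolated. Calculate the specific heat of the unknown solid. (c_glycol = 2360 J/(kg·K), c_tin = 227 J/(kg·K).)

c ≈ 495 J/(kg·K)

Net heat exchanged in the isolated system is zero:
0.376·c·(54.79 − 258.4) + 0.5333·2360·(54.79 − 25.06) + 0.07003·227·(54.79 − 25.06) = 0
-76.56 c = -37890
c = -37890/-76.56 ≈ 494.9 J/(kg·K)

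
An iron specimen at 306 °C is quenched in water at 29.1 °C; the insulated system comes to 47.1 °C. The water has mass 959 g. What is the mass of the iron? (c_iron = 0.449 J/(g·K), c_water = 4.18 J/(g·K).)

Heat lost by the iron = heat gained by the water:
m·0.449·(306 − 47.1) = 959·4.18·(47.1 − 29.1)
116.25 m = 72155  ⇒  m ≈ 620.7 g

m ≈ 621 g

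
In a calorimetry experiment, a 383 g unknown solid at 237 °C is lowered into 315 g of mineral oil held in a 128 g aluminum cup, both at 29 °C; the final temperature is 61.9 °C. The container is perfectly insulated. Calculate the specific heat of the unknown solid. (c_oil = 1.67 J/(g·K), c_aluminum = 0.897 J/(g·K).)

c ≈ 0.314 J/(g·K)

Heat gained plus heat lost sum to zero:
383·c·(61.9 − 237) + 315·1.67·(61.9 − 29) + 128·0.897·(61.9 − 29) = 0
-67063 c = -21084
c = -21084/-67063 ≈ 0.3144 J/(g·K)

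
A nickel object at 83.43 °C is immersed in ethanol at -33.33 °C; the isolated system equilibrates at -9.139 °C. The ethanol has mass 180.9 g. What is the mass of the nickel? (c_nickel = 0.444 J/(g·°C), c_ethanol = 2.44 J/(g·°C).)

m ≈ 260 g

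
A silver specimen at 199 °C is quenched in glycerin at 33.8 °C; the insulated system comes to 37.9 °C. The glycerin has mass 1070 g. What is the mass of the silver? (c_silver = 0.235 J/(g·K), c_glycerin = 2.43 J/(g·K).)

m ≈ 282 g

Setting the total heat transfer to zero:
m·0.235·(37.9 − 199) + 1070·2.43·(37.9 − 33.8) = 0
-37.86 m = -10660
m = -10660/-37.86 ≈ 281.6 g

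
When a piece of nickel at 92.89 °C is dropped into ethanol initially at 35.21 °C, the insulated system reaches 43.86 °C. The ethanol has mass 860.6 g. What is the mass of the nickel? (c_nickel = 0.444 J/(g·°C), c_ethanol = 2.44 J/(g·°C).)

|Q_nickel| = |Q_ethanol|:
m·0.444·(92.89 − 43.86) = 860.6·2.44·(43.86 − 35.21)
21.77 m = 18164  ⇒  m ≈ 834.4 g

m ≈ 834 g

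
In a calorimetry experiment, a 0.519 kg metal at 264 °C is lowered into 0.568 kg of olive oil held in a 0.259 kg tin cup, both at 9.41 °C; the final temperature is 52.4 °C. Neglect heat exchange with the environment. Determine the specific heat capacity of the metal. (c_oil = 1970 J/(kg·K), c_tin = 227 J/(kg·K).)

c ≈ 461 J/(kg·K)

Net heat exchanged in the isolated system is zero:
0.519·c·(52.4 − 264) + 0.568·1970·(52.4 − 9.41) + 0.259·227·(52.4 − 9.41) = 0
-109.82 c = -50632
c = -50632/-109.82 ≈ 461 J/(kg·K)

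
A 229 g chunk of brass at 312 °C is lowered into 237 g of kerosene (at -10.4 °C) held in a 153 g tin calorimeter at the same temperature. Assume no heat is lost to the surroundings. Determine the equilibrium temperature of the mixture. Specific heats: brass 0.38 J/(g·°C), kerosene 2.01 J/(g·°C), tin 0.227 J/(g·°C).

T_f ≈ 36.5 °C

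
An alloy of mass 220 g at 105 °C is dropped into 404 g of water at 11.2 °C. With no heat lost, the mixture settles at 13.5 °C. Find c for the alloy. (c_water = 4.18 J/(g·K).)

m_s c (T_s − T_f) = m_water c_water (T_f − T_0):
220·c·(105 − 13.5) = 404·4.18·(13.5 − 11.2)
20130 c = 3884.1  ⇒  c ≈ 0.1929 J/(g·K)

c ≈ 0.193 J/(g·K)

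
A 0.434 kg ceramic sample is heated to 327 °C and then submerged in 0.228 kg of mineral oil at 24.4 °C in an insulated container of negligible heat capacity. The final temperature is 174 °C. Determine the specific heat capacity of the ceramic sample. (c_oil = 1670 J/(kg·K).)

c ≈ 858 J/(kg·K)

Heat lost by the ceramic sample = heat gained by the oil:
0.434×c×(327 − 174) = 0.228×1670×(174 − 24.4)
66.4 c = 56962  ⇒  c ≈ 857.8 J/(kg·K)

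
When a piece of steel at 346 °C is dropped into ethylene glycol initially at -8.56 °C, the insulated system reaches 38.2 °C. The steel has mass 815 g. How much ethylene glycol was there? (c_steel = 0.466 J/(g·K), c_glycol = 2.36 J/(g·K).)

m ≈ 1060 g

Taking heat into each body as positive, Σ m c ΔT = 0:
815×0.466×(38.2 − 346) + m×2.36×(38.2 − (-8.56)) = 0
110.35 m = 116899
m = 116899/110.35 ≈ 1059 g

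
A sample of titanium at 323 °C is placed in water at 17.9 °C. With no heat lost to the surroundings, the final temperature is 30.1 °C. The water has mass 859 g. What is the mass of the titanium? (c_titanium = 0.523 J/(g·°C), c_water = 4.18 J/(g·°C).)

m ≈ 286 g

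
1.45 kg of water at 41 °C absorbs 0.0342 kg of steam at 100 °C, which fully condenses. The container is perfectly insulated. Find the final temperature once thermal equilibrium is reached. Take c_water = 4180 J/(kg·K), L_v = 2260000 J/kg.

T_f ≈ 54.8 °C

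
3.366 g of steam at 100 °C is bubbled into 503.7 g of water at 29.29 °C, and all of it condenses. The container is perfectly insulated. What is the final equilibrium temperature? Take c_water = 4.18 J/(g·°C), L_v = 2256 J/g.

T_f ≈ 33.3 °C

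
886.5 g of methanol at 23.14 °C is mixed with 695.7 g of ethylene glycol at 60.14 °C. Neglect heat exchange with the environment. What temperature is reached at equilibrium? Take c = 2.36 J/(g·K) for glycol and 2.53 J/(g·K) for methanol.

|Q_glycol| = |Q_methanol|:
695.7·2.36·(60.14 − T) = 886.5·2.53·(T − 23.14)
1641.9(60.14 − T) = 2242.8(T − 23.14)
3884.7 T = 150640  ⇒  T ≈ 38.78 °C

T_f ≈ 38.8 °C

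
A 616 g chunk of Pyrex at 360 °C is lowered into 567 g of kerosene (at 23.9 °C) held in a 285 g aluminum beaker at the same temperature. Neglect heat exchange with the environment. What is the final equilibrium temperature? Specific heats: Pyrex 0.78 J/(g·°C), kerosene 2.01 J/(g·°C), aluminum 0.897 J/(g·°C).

T_f ≈ 110.0 °C

T_f = Σ m_i c_i T_i / Σ m_i c_i:
T_f = (480.48×360 + 1139.7×23.9 + 255.65×23.9) / (480.48 + 1139.7 + 255.65)
    = 206321 / 1875.8 ≈ 109.99 °C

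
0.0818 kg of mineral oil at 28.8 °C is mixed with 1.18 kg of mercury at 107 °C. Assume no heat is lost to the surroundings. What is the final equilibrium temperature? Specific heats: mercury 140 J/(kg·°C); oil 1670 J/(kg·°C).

T_f ≈ 71.6 °C

With ΣQ=0 the equilibrium temperature is the m·c-weighted mean:
T_f = (165.2×107 + 136.61×28.8) / (165.2 + 136.61)
    = 21611 / 301.81 ≈ 71.60 °C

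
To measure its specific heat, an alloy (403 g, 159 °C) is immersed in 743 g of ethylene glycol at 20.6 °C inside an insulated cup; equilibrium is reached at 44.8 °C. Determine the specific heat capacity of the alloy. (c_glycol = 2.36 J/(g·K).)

c ≈ 0.922 J/(g·K)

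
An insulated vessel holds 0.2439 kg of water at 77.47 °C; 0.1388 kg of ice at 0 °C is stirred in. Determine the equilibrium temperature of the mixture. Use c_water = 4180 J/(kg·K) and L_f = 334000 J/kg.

T_f ≈ 20.4 °C

Energy conservation, ΣQ = 0:
melt ice: 0.1388×334000 = 46359
  meltwater 0→T: 0.1388×4180×T = 580.18 T
  water cools: 0.2439×4180×(T − 77.47) = 1019.5(T − 77.47)
1599.7 T = 78981 − 46359 = 32622
T ≈ 20.39 °C — above 0 °C, consistent with complete melting.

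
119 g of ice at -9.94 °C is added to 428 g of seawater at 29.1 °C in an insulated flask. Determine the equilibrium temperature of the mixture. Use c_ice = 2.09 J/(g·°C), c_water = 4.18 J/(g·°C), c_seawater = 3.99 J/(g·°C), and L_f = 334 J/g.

T_f ≈ 3.4 °C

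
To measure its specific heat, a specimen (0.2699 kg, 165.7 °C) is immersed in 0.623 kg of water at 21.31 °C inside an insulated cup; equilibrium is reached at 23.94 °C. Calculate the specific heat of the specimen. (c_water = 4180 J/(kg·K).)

c ≈ 179 J/(kg·K)

Taking heat into each body as positive, Σ m c ΔT = 0:
0.2699×c×(23.94 − 165.7) + 0.623×4180×(23.94 − 21.31) = 0
-38.26 c = -6848.9
c = -6848.9/-38.26 ≈ 179 J/(kg·K)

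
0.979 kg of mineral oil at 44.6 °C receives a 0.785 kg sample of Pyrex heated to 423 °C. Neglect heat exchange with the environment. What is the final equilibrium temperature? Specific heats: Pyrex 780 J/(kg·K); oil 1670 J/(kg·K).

T_f ≈ 147.7 °C

Heat lost by the Pyrex equals heat gained by the oil:
0.785·780·(423 − T) = 0.979·1670·(T − 44.6)
612.3(423 − T) = 1634.9(T − 44.6)
2247.2 T = 331921  ⇒  T ≈ 147.70 °C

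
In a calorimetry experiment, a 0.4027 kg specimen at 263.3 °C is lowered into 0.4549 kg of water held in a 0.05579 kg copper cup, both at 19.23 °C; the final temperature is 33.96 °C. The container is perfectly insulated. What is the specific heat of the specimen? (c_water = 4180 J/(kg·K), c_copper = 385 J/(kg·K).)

c ≈ 307 J/(kg·K)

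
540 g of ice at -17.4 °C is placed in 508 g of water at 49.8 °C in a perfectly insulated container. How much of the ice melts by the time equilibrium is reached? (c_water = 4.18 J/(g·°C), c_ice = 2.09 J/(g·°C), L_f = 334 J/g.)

m_melted ≈ 258 g

Heat available from the water dropping to 0 °C: 508×4.18×49.8 = 105747 J.
Of that, 540×2.09×17.4 = 19638 J goes to bring the ice to 0 °C, leaving 86110 J.
To melt every bit of ice: 540×334 = 180360 J.
86110 J < 180360 J, so only part of the ice melts and the system sits at 0 °C.
Mass melted = 86110/334 ≈ 257.8 g.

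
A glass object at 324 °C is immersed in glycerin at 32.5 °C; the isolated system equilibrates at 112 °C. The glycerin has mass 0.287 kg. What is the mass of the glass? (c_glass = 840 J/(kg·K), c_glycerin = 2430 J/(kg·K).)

m ≈ 0.311 kg

|Q_glass| = |Q_glycerin|:
m·840·(324 − 112) = 0.287·2430·(112 − 32.5)
178080 m = 55444  ⇒  m ≈ 0.3113 kg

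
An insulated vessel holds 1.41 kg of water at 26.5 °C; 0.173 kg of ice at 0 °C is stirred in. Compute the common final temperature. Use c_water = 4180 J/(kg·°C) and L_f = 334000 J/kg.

Net heat exchanged in the isolated system is zero:
fusion: m_ice L_f = 0.173·334000 = 57782
  meltwater 0→T: 0.173·4180·T = 723.14 T
  water: 5893.8(T − 26.5)
6616.9 T = 156186 − 57782 = 98404
T ≈ 14.87 °C (positive, so assuming full melt was valid).

T_f ≈ 14.9 °C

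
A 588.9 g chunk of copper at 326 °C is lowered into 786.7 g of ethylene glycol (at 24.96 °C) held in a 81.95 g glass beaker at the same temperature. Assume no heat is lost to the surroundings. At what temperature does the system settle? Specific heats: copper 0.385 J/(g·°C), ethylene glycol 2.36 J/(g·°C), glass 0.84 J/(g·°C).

T_f ≈ 56.7 °C

Net heat exchanged in the isolated system is zero:
588.9×0.385×(T − 326) + 786.7×2.36×(T − 24.96) + 81.95×0.84×(T − 24.96) = 0
226.73(T − 326) + 1856.6(T − 24.96) + 68.84(T − 24.96) = 0
2152.2 T = 121972
T = 121972 / 2152.2 = 56.7 °C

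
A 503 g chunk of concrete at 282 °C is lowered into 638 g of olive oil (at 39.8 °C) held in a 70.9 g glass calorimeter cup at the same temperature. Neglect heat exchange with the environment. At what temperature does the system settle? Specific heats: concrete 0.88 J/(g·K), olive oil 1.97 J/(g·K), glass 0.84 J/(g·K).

T_f ≈ 100.7 °C

Setting the total heat transfer to zero:
503*0.88*(T − 282) + 638*1.97*(T − 39.8) + 70.9*0.84*(T − 39.8) = 0
442.64(T − 282) + 1256.9(T − 39.8) + 59.56(T − 39.8) = 0
(442.64 + 1256.9 + 59.56) T = 442.64*282 + 1256.9*39.8 + 59.56*39.8
T = 177218 / 1759.1 = 101 °C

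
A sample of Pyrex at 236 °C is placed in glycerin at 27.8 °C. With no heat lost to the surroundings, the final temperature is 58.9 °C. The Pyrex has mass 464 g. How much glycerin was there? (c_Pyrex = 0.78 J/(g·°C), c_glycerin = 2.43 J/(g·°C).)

Net heat exchanged in the isolated system is zero:
464·0.78·(58.9 − 236) + m·2.43·(58.9 − 27.8) = 0
75.57 m = 64096
m = 64096/75.57 ≈ 848.1 g

m ≈ 848 g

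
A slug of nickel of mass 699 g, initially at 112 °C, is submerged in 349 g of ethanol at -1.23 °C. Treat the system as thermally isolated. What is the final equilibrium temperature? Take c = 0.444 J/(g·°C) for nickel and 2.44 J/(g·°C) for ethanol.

Conservation of energy gives ΣQ = 0:
699×0.444×(T − 112) + 349×2.44×(T − (-1.23)) = 0
310.36(T − 112) + 851.56(T − (-1.23)) = 0
(310.36 + 851.56) T = 310.36×112 + 851.56×(-1.23)
T = 33712 / 1161.9 = 29 °C

T_f ≈ 29.0 °C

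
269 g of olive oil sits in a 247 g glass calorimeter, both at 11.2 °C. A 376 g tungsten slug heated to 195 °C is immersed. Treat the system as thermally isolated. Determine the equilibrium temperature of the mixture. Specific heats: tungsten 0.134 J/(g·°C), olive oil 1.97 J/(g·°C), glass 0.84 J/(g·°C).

T_f ≈ 23.0 °C

Let T be the final temperature. ΣQ_i = 0:
376·0.134·(T − 195) + 269·1.97·(T − 11.2) + 247·0.84·(T − 11.2) = 0
50.38(T − 195) + 529.93(T − 11.2) + 207.48(T − 11.2) = 0
787.79 T = 18084
T = 18084/787.79 ≈ 22.96 °C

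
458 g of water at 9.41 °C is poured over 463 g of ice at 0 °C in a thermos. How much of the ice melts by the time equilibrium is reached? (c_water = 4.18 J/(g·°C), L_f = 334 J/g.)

m_melted ≈ 53.9 g

Cooling the water to 0 °C releases 458×4.18×9.41 = 18015 J.
To melt every bit of ice: 463×334 = 154642 J.
18015 J < 154642 J, so only part of the ice melts and the system sits at 0 °C.
m_melted×334 = 18015  ⇒  m_melted ≈ 53.94 g.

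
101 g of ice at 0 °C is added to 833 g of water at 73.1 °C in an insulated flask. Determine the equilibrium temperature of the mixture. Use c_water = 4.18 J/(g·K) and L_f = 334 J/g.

T_f ≈ 56.6 °C

Energy balance with sensible and latent terms:
latent heat to melt: 101×334 = 33734; warm the meltwater: 422.18 T; water: 3481.9(T − 73.1)
3904.1 T = 254530 − 33734 = 220796
T ≈ 56.55 °C. Since T > 0 °C, the all-ice-melts assumption holds.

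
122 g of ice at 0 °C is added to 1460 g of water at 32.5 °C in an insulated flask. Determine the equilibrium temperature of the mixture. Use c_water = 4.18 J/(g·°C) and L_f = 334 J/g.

Net heat exchanged in the isolated system is zero:
fusion: m_ice L_f = 122·334 = 40748; meltwater 0→T: 122·4.18·T = 509.96 T; water cools: 1460·4.18·(T − 32.5) = 6102.8(T − 32.5)
6612.8 T = 198341 − 40748 = 157593
T ≈ 23.83 °C — above 0 °C, consistent with complete melting.

T_f ≈ 23.8 °C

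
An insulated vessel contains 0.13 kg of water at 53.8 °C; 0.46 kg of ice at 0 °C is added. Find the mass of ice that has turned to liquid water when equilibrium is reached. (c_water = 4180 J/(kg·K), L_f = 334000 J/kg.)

m_melted ≈ 0.0875 kg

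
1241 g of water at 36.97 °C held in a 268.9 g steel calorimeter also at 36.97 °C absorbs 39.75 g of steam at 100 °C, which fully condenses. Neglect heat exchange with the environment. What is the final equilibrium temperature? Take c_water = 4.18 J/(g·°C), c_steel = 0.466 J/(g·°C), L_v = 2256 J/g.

T_f ≈ 55.2 °C

Heat gained plus heat lost sum to zero:
steam→water at 100 °C releases m L_v = 39.75·2256 = 89676
  condensed water 100 °C→T: 166.16(T − 100)
  water warms: 1241·4.18·(T − 36.97) = 5187.4(T − 36.97)
  steel cup: 268.9·0.466·(T − 36.97) = 125.31(T − 36.97)
5478.8 T = 89676 + 16616 + 196410 = 302702
T ≈ 55.25 °C — below 100 °C, confirming all the steam condensed.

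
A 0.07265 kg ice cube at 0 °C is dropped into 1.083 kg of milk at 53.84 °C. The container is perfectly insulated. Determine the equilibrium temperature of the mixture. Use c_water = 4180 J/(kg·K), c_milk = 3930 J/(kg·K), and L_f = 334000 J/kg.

T_f ≈ 44.9 °C

Net heat exchanged in the isolated system is zero:
latent heat to melt: 0.07265×334000 = 24265
  warm the meltwater: 303.68 T
  milk cools: 1.083×3930×(T − 53.84) = 4256.2(T − 53.84)
4559.9 T = 229153 − 24265 = 204888
T ≈ 44.93 °C. Since T > 0 °C, the all-ice-melts assumption holds.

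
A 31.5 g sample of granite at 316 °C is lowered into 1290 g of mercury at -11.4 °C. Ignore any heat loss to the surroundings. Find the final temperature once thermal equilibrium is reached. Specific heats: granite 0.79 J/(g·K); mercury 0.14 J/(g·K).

|Q_granite| = |Q_mercury|:
31.5*0.79*(316 − T) = 1290*0.14*(T − (-11.4))
24.89(316 − T) = 180.6(T − (-11.4))
205.49 T = 5804.8  ⇒  T ≈ 28.25 °C

T_f ≈ 28.2 °C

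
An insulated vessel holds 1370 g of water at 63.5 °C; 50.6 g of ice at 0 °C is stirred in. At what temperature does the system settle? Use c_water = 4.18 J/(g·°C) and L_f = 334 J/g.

T_f ≈ 58.4 °C

Taking heat into each body as positive, Σ m c ΔT = 0:
latent heat to melt: 50.6·334 = 16900; warm the meltwater: 211.51 T; water: 5726.6(T − 63.5)
5938.1 T = 363639 − 16900 = 346739
T ≈ 58.39 °C. Since T > 0 °C, the all-ice-melts assumption holds.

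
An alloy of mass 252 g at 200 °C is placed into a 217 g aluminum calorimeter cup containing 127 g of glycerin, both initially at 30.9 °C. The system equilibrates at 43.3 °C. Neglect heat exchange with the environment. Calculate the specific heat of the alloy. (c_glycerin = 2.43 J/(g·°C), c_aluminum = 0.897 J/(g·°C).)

Net heat exchanged in the isolated system is zero:
252×c×(43.3 − 200) + 127×2.43×(43.3 − 30.9) + 217×0.897×(43.3 − 30.9) = 0
-39488 c = -6240.4
c = -6240.4/-39488 ≈ 0.158 J/(g·°C)

c ≈ 0.158 J/(g·°C)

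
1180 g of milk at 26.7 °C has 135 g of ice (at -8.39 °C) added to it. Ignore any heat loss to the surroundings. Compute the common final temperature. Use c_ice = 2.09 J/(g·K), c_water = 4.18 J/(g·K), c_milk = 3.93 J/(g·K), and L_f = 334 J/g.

Taking heat into each body as positive, Σ m c ΔT = 0:
ice -8.39→0 °C: 135×2.09×8.39 = 2367.2
  latent heat to melt: 135×334 = 45090
  meltwater 0→T: 135×4.18×T = 564.3 T
  milk: 4637.4(T − 26.7)
5201.7 T = 123819 − 47457 = 76361
T ≈ 14.68 °C (positive, so assuming full melt was valid).

T_f ≈ 14.7 °C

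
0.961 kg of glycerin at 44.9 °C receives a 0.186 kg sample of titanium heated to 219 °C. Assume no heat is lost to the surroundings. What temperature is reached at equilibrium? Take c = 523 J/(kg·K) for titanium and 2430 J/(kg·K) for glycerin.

T_f ≈ 51.9 °C

Let T be the final temperature. ΣQ_i = 0:
0.186·523·(T − 219) + 0.961·2430·(T − 44.9) = 0
97.28(T − 219) + 2335.2(T − 44.9) = 0
(97.28 + 2335.2) T = 97.28·219 + 2335.2·44.9
T = 126156 / 2432.5 = 51.9 °C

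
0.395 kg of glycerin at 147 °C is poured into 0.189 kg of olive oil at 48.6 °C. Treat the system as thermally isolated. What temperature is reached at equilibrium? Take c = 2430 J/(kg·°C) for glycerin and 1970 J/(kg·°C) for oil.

T_f ≈ 119.5 °C

Energy conservation, ΣQ = 0:
0.395×2430×(T − 147) + 0.189×1970×(T − 48.6) = 0
(959.85 + 372.33) T = 959.85×147 + 372.33×48.6
T = 159193 / 1332.2 = 119 °C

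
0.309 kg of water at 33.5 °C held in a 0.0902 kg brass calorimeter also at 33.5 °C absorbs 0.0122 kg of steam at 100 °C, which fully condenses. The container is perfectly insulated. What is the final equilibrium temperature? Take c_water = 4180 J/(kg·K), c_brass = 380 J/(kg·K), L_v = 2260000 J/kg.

Setting the total heat transfer to zero:
steam→water at 100 °C releases m L_v = 0.0122×2260000 = 27572; condensed water 100 °C→T: 51(T − 100); original water: 1291.6(T − 33.5); brass cup: 0.0902×380×(T − 33.5) = 34.28(T − 33.5)
1376.9 T = 27572 + 5099.6 + 44418 = 77089
T ≈ 55.99 °C — below 100 °C, confirming all the steam condensed.

T_f ≈ 56.0 °C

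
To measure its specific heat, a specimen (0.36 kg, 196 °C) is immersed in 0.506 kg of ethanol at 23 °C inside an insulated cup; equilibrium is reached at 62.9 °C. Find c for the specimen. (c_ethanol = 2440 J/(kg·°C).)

c ≈ 1030 J/(kg·°C)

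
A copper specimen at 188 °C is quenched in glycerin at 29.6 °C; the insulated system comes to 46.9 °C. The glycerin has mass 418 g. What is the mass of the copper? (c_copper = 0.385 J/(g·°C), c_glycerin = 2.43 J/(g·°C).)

Net heat exchanged in the isolated system is zero:
m·0.385·(46.9 − 188) + 418·2.43·(46.9 − 29.6) = 0
-54.32 m = -17572
m = -17572/-54.32 ≈ 323.5 g

m ≈ 323 g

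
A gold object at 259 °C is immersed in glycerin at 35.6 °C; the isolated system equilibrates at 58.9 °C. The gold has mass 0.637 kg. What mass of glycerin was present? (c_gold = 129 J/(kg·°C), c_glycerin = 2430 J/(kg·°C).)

m ≈ 0.29 kg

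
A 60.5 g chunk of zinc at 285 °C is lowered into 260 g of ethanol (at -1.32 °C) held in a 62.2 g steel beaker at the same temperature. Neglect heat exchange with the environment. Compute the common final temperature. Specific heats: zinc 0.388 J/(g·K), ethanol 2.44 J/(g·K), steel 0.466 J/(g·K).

T_f ≈ 8.5 °C

Conservation of energy gives ΣQ = 0:
60.5·0.388·(T − 285) + 260·2.44·(T − (-1.32)) + 62.2·0.466·(T − (-1.32)) = 0
23.47(T − 285) + 634.4(T − (-1.32)) + 28.99(T − (-1.32)) = 0
686.86 T = 5814.4
T = 5814.4 / 686.86 = 8.47 °C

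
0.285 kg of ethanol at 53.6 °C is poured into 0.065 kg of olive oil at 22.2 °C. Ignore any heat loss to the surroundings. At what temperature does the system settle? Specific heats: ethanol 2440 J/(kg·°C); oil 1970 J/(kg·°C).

T_f is the heat-capacity-weighted average of the initial temperatures:
T_f = (695.4·53.6 + 128.05·22.2) / (695.4 + 128.05)
    = 40116 / 823.45 ≈ 48.72 °C

T_f ≈ 48.7 °C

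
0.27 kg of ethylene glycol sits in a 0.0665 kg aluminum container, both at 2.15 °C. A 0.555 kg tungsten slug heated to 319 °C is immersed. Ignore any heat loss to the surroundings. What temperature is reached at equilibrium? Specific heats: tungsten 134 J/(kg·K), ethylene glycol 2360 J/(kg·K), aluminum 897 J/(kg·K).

T_f ≈ 32.7 °C

Setting the total heat transfer to zero:
0.555*134*(T − 319) + 0.27*2360*(T − 2.15) + 0.0665*897*(T − 2.15) = 0
(74.37 + 637.2 + 59.65) T = 74.37*319 + 637.2*2.15 + 59.65*2.15
T ≈ 32.70 °C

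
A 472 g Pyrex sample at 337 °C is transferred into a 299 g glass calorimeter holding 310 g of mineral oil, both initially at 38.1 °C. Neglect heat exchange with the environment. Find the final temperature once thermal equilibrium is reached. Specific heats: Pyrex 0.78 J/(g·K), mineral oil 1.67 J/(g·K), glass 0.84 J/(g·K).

Conservation of energy gives ΣQ = 0:
472·0.78·(T − 337) + 310·1.67·(T − 38.1) + 299·0.84·(T − 38.1) = 0
368.16(T − 337) + 517.7(T − 38.1) + 251.16(T − 38.1) = 0
1137 T = 153363
T = 153363/1137 ≈ 134.88 °C

T_f ≈ 134.9 °C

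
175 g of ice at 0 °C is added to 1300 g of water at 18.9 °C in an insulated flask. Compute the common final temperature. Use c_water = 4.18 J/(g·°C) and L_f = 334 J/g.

T_f ≈ 7.2 °C

Heat gained plus heat lost sum to zero:
latent heat to melt: 175·334 = 58450; meltwater 0→T: 175·4.18·T = 731.5 T; water cools: 1300·4.18·(T − 18.9) = 5434(T − 18.9)
6165.5 T = 102703 − 58450 = 44253
T ≈ 7.18 °C. Since T > 0 °C, the all-ice-melts assumption holds.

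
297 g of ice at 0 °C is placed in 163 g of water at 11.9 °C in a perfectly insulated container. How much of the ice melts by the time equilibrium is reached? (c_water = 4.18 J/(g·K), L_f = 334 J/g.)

m_melted ≈ 24.3 g

Water can give up m c ΔT = 163·4.18·11.9 = 8107.9 J before reaching 0 °C.
Melting all 297 g of ice would need 297·334 = 99198 J.
Since 8107.9 < 99198 J, not all the ice melts; equilibrium is at 0 °C.
m_melted·334 = 8107.9  ⇒  m_melted ≈ 24.28 g.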